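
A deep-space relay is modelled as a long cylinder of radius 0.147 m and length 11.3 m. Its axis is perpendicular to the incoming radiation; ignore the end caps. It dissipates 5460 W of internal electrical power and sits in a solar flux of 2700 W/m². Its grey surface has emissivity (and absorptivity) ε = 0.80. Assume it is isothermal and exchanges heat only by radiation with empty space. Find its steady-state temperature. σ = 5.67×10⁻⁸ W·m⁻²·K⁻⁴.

T ≈ 404 K

At steady state, absorbed solar power + internal power = radiated power.
Absorbed: α·S·A_cross = 0.80·2700·3.322 = 7176 W (cross-section 2rL).
Total input = 7176 + 5460 = 12640 W.
Radiated: εσ·A_surf·T⁴ with A_surf = 2πrL = 10.44 m².
T⁴ = 12640/(0.80·5.67×10⁻⁸·10.44) = 2.669×10¹⁰ K⁴.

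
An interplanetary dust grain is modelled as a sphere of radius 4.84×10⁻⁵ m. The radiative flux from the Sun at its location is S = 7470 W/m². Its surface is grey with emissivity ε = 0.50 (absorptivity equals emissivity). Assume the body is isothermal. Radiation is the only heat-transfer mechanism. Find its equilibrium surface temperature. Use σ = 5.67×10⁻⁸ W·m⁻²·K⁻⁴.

T ≈ 426 K

At equilibrium, absorbed power = emitted power.
Absorbing cross-section = πr² = 7.359×10⁻⁹ m²; emitting surface = 4πr² = 2.944×10⁻⁸ m² (ratio 4).
εS·A_cross = εσ·A_surf·T⁴  ⇒  T⁴ = S/(4σ)   (ε cancels).
T⁴ = 7470/(4·5.67×10⁻⁸) = 3.294×10¹⁰ K⁴.
T = (3.294×10¹⁰)^(1/4).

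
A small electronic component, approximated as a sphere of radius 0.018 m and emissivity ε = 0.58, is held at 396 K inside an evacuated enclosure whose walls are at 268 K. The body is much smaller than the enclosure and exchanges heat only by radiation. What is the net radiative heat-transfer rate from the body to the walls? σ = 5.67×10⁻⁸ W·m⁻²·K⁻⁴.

P_net ≈ 2.60 W

For a small grey body in a large enclosure: P_net = εσA(T_body⁴ − T_wall⁴).
A = 4πr² = 0.004072 m²; T_body⁴ − T_wall⁴ = 2.459×10¹⁰ − 5.159×10⁹ = 1.943×10¹⁰ K⁴.
|P_net| = 0.58·5.67×10⁻⁸·0.004072·1.943×10¹⁰.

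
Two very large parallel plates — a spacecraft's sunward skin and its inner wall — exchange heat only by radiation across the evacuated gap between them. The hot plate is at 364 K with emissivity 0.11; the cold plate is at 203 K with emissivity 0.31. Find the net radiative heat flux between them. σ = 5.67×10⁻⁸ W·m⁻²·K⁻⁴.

q ≈ 79.4 W/m²

For two infinite grey parallel plates, q = σ(T₁⁴ − T₂⁴)/(1/ε₁ + 1/ε₂ − 1).
T₁⁴ − T₂⁴ = 1.756×10¹⁰ − 1.698×10⁹ = 1.586×10¹⁰ K⁴.
1/ε₁ + 1/ε₂ − 1 = 9.091 + 3.226 − 1 = 11.32.
q = 5.67×10⁻⁸ × 1.586×10¹⁰ / 11.32.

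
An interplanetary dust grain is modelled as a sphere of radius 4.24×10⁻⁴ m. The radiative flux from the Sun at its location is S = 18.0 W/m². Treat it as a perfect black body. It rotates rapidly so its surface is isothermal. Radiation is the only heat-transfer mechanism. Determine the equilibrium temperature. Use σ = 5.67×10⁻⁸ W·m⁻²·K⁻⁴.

T ≈ 94.4 K

At equilibrium, absorbed power = emitted power.
Absorbing cross-section = πr² = 5.648×10⁻⁷ m²; emitting surface = 4πr² = 2.259×10⁻⁶ m² (ratio 4).
S·A_cross = εσ·A_surf·T⁴  ⇒  T⁴ = S/(4σ).
T⁴ = 1.00·18.0/(4·5.67×10⁻⁸) = 7.937×10⁷ K⁴.
T = (7.937×10⁷)^(1/4).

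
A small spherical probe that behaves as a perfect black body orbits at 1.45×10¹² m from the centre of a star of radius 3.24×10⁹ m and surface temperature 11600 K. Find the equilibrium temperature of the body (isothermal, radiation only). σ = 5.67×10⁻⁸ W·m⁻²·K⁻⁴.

T ≈ 388 K

The star's surface emits σT_*⁴; at distance d the flux is S = σT_*⁴(R_*/d)².
S = 5.67×10⁻⁸·(11600)⁴·(3.24×10⁹/1.45×10¹²)² = 5126 W/m².
For an isothermal sphere T⁴ = (1−a)S/(4σ) = 2.260×10¹⁰ K⁴.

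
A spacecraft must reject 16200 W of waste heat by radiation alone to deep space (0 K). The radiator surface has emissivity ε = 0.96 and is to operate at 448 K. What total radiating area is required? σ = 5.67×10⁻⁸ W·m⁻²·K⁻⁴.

A ≈ 7.39 m²

P = εσA T⁴ ⇒ A = P/(εσT⁴).
T⁴ = 4.028×10¹⁰ K⁴.
A = 16200/(0.96 × 5.67×10⁻⁸ × 4.028×10¹⁰).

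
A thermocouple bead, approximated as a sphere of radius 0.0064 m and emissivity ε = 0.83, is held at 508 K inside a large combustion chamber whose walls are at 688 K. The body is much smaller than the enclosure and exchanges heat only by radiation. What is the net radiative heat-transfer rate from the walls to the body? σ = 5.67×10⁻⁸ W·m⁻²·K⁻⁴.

P_net ≈ 3.81 W

For a small grey body in a large enclosure: P_net = εσA(T_body⁴ − T_wall⁴).
A = 4πr² = 5.147×10⁻⁴ m²; T_body⁴ − T_wall⁴ = 6.660×10¹⁰ − 2.241×10¹¹ = -1.575×10¹¹ K⁴.
|P_net| = 0.83·5.67×10⁻⁸·5.147×10⁻⁴·1.575×10¹¹.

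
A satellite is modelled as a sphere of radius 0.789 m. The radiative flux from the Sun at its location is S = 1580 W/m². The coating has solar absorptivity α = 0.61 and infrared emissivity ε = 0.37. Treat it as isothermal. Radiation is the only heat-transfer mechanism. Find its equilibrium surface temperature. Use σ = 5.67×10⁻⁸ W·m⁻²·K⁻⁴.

At equilibrium, absorbed power = emitted power.
Absorbing cross-section = πr² = 1.956 m²; emitting surface = 4πr² = 7.823 m² (ratio 4).
αS·A_cross = εσ·A_surf·T⁴  ⇒  T⁴ = αS/(ε·4σ).
T⁴ = 0.610·1580/(0.37·4·5.67×10⁻⁸) = 1.149×10¹⁰ K⁴.
T = (1.149×10¹⁰)^(1/4).

T ≈ 327 K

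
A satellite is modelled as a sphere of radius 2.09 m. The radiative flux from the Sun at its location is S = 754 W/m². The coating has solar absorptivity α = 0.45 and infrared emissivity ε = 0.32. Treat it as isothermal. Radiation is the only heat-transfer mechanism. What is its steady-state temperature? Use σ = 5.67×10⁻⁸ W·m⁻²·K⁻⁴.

T ≈ 261 K

At equilibrium, absorbed power = emitted power.
Absorbing cross-section = πr² = 13.72 m²; emitting surface = 4πr² = 54.89 m² (ratio 4).
αS·A_cross = εσ·A_surf·T⁴  ⇒  T⁴ = αS/(ε·4σ).
T⁴ = 0.450·754/(0.32·4·5.67×10⁻⁸) = 4.675×10⁹ K⁴.
T = (4.675×10⁹)^(1/4).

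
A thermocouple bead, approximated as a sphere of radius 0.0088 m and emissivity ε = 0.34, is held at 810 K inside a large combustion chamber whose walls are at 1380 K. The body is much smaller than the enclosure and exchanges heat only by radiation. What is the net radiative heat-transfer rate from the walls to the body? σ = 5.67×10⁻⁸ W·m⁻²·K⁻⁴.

For a small grey body in a large enclosure: P_net = εσA(T_body⁴ − T_wall⁴).
A = 4πr² = 9.731×10⁻⁴ m²; T_body⁴ − T_wall⁴ = 4.305×10¹¹ − 3.627×10¹² = -3.196×10¹² K⁴.
|P_net| = 0.34·5.67×10⁻⁸·9.731×10⁻⁴·3.196×10¹².

P_net ≈ 60.0 W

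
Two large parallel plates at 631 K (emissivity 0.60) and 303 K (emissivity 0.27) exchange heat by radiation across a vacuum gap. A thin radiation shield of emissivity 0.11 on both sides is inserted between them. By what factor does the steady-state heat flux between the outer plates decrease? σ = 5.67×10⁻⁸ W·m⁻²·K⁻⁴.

Without shield: q₀ = σΔ(T⁴)/(1/ε₁+1/ε₂−1) with denominator 4.370.
With shield the two gaps are in series; the resistances add: (1/ε₁+1/ε_s−1)+(1/ε_s+1/ε₂−1) = 9.758+11.79 = 21.55.
Heat-flux ratio q₀/q = 21.55/4.370.

factor ≈ 4.93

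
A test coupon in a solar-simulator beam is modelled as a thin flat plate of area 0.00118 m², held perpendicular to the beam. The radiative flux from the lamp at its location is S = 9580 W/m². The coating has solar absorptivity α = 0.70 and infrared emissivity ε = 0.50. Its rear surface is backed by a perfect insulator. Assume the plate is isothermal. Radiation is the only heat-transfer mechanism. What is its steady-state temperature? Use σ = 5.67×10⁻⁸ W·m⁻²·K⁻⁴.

T ≈ 697 K

At equilibrium, absorbed power = emitted power.
Absorbing cross-section = A = 0.001180 m²; emitting surface = A = 0.001180 m² (ratio 1).
αS·A_cross = εσ·A_surf·T⁴  ⇒  T⁴ = αS/(ε·1σ).
T⁴ = 0.700·9580/(0.50·1·5.67×10⁻⁸) = 2.365×10¹¹ K⁴.
T = (2.365×10¹¹)^(1/4).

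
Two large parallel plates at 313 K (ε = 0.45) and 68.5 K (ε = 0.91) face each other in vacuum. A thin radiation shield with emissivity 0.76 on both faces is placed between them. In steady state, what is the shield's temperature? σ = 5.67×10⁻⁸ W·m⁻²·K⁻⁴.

In steady state the net flux on the hot side equals that on the cold side.
σ(T₁⁴−T_s⁴)/D₁ = σ(T_s⁴−T₂⁴)/D₂, with D₁ = 1/ε₁+1/ε_s−1 = 2.538, D₂ = 1/ε_s+1/ε₂−1 = 1.415.
Solve for T_s⁴: T_s⁴ = (D₂·T₁⁴ + D₁·T₂⁴)/(D₁+D₂) = 3.449×10⁹ K⁴.

T_s ≈ 242 K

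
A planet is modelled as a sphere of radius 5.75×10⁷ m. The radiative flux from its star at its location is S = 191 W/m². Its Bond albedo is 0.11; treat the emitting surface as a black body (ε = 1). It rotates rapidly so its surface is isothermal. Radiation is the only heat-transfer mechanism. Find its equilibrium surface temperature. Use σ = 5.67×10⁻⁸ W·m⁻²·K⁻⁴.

T ≈ 165 K

At equilibrium, absorbed power = emitted power.
Absorbing cross-section = πr² = 1.039×10¹⁶ m²; emitting surface = 4πr² = 4.155×10¹⁶ m² (ratio 4).
(1−a)S·A_cross = εσ·A_surf·T⁴  ⇒  T⁴ = (1−a)S/(4σ).
T⁴ = 0.890·191/(4·5.67×10⁻⁸) = 7.495×10⁸ K⁴.
T = (7.495×10⁸)^(1/4).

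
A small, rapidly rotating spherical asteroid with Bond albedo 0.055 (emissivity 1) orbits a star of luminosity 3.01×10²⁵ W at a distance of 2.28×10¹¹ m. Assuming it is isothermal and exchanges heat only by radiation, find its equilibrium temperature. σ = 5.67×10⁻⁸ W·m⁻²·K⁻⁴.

First find the stellar flux at distance d: S = L/(4πd²) = 3.01×10²⁵/(4π·(2.28×10¹¹)²) = 46.08 W/m².
For an isothermal sphere, absorbed (1−a)S·πr² = emitted σ·4πr²·T⁴, so T⁴ = (1−a)S/(4σ).
T⁴ = 0.945·46.08/(4·5.67×10⁻⁸) = 1.920×10⁸ K⁴.

T ≈ 118 K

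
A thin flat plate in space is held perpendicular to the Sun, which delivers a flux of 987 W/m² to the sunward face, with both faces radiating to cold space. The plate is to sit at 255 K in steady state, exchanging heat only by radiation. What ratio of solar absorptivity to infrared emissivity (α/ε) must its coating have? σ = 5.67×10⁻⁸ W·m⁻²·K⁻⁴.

α/ε ≈ 0.486

Balance: αS·A = εσ·2A·T⁴ ⇒ α/ε = 2σT⁴/S.
α/ε = 2·5.67×10⁻⁸·(255)⁴/987 = 2·5.67×10⁻⁸·4.228×10⁹/987.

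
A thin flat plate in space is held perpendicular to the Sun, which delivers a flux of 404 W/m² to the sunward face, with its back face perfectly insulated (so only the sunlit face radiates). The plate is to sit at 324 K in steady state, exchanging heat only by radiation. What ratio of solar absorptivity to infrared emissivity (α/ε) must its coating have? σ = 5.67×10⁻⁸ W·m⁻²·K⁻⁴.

α/ε ≈ 1.55

Balance: αS·A = εσ·1A·T⁴ ⇒ α/ε = σT⁴/S.
α/ε = 5.67×10⁻⁸·(324)⁴/404 = 5.67×10⁻⁸·1.102×10¹⁰/404.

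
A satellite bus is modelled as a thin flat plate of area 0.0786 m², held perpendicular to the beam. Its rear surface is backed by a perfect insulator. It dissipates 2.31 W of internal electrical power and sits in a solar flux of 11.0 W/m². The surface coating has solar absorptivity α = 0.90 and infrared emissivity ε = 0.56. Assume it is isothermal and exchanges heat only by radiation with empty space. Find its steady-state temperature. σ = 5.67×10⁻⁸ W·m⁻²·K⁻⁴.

At steady state, absorbed solar power + internal power = radiated power.
Absorbed: α·S·A_cross = 0.90·11.0·0.07860 = 0.7781 W (cross-section A).
Total input = 0.7781 + 2.31 = 3.088 W.
Radiated: εσ·A_surf·T⁴ with A_surf = A = 0.07860 m².
T⁴ = 3.088/(0.56·5.67×10⁻⁸·0.07860) = 1.237×10⁹ K⁴.

T ≈ 188 K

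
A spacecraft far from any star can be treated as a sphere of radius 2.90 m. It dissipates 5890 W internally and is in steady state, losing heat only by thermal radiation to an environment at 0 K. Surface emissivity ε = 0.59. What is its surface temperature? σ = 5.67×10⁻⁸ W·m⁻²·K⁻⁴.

Steady state: internal power = radiated power, P = εσA T⁴.
Radiating area A = 4πr² = 105.7 m².
T⁴ = P/(εσA) = 5890/(0.59·5.67×10⁻⁸·105.7) = 1.666×10⁹ K⁴.
T = (1.666×10⁹)^(1/4).

T ≈ 202 K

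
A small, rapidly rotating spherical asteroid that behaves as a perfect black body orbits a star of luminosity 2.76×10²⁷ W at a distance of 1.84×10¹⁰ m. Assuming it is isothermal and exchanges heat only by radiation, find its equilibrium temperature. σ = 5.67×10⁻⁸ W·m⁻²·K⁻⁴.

T ≈ 1300 K

First find the stellar flux at distance d: S = L/(4πd²) = 2.76×10²⁷/(4π·(1.84×10¹⁰)²) = 6.487×10⁵ W/m².
For an isothermal sphere, absorbed (1−a)S·πr² = emitted σ·4πr²·T⁴, so T⁴ = (1−a)S/(4σ).
T⁴ = 1.00·6.487×10⁵/(4·5.67×10⁻⁸) = 2.860×10¹² K⁴.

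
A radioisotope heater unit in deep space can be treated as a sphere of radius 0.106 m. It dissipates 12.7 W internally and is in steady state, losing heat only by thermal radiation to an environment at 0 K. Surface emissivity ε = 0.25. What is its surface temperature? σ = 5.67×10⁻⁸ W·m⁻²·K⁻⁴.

Steady state: internal power = radiated power, P = εσA T⁴.
Radiating area A = 4πr² = 0.1412 m².
T⁴ = P/(εσA) = 12.7/(0.25·5.67×10⁻⁸·0.1412) = 6.345×10⁹ K⁴.
T = (6.345×10⁹)^(1/4).

T ≈ 282 K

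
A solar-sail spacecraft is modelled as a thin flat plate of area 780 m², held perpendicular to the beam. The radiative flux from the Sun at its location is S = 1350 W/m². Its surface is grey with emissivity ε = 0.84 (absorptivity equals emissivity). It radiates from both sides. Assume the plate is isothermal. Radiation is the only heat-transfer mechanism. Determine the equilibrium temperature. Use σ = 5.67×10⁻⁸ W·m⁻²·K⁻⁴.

T ≈ 330 K

At equilibrium, absorbed power = emitted power.
Absorbing cross-section = A = 780.0 m²; emitting surface = 2A = 1560 m² (ratio 2).
εS·A_cross = εσ·A_surf·T⁴  ⇒  T⁴ = S/(2σ)   (ε cancels).
T⁴ = 1350/(2·5.67×10⁻⁸) = 1.190×10¹⁰ K⁴.
T = (1.190×10¹⁰)^(1/4).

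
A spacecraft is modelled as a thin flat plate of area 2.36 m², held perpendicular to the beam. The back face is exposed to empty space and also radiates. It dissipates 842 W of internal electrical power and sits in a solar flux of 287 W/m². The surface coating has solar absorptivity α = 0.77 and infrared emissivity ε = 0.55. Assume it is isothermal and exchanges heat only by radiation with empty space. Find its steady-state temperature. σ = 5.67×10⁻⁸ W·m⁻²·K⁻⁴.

T ≈ 310 K

At steady state, absorbed solar power + internal power = radiated power.
Absorbed: α·S·A_cross = 0.77·287·2.360 = 521.5 W (cross-section A).
Total input = 521.5 + 842 = 1364 W.
Radiated: εσ·A_surf·T⁴ with A_surf = 2A = 4.720 m².
T⁴ = 1364/(0.55·5.67×10⁻⁸·4.720) = 9.264×10⁹ K⁴.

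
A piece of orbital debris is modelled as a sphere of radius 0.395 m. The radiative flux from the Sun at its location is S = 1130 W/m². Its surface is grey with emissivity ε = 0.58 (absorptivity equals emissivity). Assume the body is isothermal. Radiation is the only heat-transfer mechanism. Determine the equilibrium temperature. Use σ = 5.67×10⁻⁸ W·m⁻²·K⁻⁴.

At equilibrium, absorbed power = emitted power.
Absorbing cross-section = πr² = 0.4902 m²; emitting surface = 4πr² = 1.961 m² (ratio 4).
εS·A_cross = εσ·A_surf·T⁴  ⇒  T⁴ = S/(4σ)   (ε cancels).
T⁴ = 1130/(4·5.67×10⁻⁸) = 4.982×10⁹ K⁴.
T = (4.982×10⁹)^(1/4).

T ≈ 266 K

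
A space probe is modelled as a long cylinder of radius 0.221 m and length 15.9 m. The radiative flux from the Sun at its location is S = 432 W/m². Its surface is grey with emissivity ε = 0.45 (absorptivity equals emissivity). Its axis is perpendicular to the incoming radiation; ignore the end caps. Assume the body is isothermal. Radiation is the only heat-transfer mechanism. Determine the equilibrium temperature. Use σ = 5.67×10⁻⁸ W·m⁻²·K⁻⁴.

T ≈ 222 K

At equilibrium, absorbed power = emitted power.
Absorbing cross-section = 2rL = 7.028 m²; emitting surface = 2πrL = 22.08 m² (ratio π).
εS·A_cross = εσ·A_surf·T⁴  ⇒  T⁴ = S/(πσ)   (ε cancels).
T⁴ = 432/(π·5.67×10⁻⁸) = 2.425×10⁹ K⁴.
T = (2.425×10⁹)^(1/4).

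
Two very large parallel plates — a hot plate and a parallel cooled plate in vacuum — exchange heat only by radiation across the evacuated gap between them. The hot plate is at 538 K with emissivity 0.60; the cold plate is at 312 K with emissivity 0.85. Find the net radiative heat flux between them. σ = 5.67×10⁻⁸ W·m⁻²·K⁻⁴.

q ≈ 2290 W/m²

For two infinite grey parallel plates, q = σ(T₁⁴ − T₂⁴)/(1/ε₁ + 1/ε₂ − 1).
T₁⁴ − T₂⁴ = 8.378×10¹⁰ − 9.476×10⁹ = 7.430×10¹⁰ K⁴.
1/ε₁ + 1/ε₂ − 1 = 1.667 + 1.176 − 1 = 1.843.
q = 5.67×10⁻⁸ × 7.430×10¹⁰ / 1.843.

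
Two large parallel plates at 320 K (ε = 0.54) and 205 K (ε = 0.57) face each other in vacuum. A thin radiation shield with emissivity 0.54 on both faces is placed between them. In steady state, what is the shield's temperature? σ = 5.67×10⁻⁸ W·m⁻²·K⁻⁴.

T_s ≈ 279 K

In steady state the net flux on the hot side equals that on the cold side.
σ(T₁⁴−T_s⁴)/D₁ = σ(T_s⁴−T₂⁴)/D₂, with D₁ = 1/ε₁+1/ε_s−1 = 2.704, D₂ = 1/ε_s+1/ε₂−1 = 2.606.
Solve for T_s⁴: T_s⁴ = (D₂·T₁⁴ + D₁·T₂⁴)/(D₁+D₂) = 6.046×10⁹ K⁴.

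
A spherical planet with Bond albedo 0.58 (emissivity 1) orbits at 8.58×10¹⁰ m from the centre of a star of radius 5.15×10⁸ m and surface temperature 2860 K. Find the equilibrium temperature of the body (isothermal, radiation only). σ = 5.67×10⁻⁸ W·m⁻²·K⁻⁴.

The star's surface emits σT_*⁴; at distance d the flux is S = σT_*⁴(R_*/d)².
S = 5.67×10⁻⁸·(2860)⁴·(5.15×10⁸/8.58×10¹⁰)² = 136.7 W/m².
For an isothermal sphere T⁴ = (1−a)S/(4σ) = 2.531×10⁸ K⁴.

T ≈ 126 K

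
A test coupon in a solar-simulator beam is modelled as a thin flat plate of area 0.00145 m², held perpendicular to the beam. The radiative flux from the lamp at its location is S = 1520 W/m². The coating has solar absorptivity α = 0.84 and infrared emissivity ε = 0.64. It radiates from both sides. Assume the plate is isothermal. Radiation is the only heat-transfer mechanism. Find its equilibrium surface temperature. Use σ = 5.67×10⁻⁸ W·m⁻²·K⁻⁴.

T ≈ 364 K

At equilibrium, absorbed power = emitted power.
Absorbing cross-section = A = 0.001450 m²; emitting surface = 2A = 0.002900 m² (ratio 2).
αS·A_cross = εσ·A_surf·T⁴  ⇒  T⁴ = αS/(ε·2σ).
T⁴ = 0.840·1520/(0.64·2·5.67×10⁻⁸) = 1.759×10¹⁰ K⁴.
T = (1.759×10¹⁰)^(1/4).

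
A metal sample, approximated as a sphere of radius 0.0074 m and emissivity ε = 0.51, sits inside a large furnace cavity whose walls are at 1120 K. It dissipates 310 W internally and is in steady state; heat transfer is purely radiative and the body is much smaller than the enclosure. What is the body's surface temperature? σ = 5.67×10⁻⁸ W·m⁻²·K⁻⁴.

For a small grey body in a large enclosure, net radiated power = εσA(T⁴ − T_w⁴).
Steady state: P = εσA(T⁴ − T_w⁴) with A = 4πr² = 6.881×10⁻⁴ m².
T⁴ = P/(εσA) + T_w⁴ = 310/(0.51·5.67×10⁻⁸·6.881×10⁻⁴) + (1120)⁴
    = 1.558×10¹³ + 1.574×10¹² = 1.715×10¹³ K⁴.

T ≈ 2040 K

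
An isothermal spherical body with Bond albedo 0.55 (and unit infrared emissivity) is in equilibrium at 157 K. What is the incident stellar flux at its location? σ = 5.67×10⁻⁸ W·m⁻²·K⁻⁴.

S ≈ 306 W/m²

(1−a)S·πr² = σ·4πr²·T⁴ ⇒ S = 4σT⁴/(1−a).
S = 4·5.67×10⁻⁸·6.076×10⁸/0.450.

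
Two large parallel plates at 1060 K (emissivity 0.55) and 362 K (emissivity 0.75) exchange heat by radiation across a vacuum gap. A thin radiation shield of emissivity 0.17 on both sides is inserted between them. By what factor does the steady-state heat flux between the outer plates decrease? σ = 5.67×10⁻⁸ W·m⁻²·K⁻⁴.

Without shield: q₀ = σΔ(T⁴)/(1/ε₁+1/ε₂−1) with denominator 2.152.
With shield the two gaps are in series; the resistances add: (1/ε₁+1/ε_s−1)+(1/ε_s+1/ε₂−1) = 6.701+6.216 = 12.92.
Heat-flux ratio q₀/q = 12.92/2.152.

factor ≈ 6.00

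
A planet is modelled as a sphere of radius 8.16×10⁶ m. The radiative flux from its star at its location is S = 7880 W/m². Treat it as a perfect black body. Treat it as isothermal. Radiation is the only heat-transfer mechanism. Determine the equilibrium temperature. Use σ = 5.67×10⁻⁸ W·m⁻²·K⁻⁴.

At equilibrium, absorbed power = emitted power.
Absorbing cross-section = πr² = 2.092×10¹⁴ m²; emitting surface = 4πr² = 8.367×10¹⁴ m² (ratio 4).
S·A_cross = εσ·A_surf·T⁴  ⇒  T⁴ = S/(4σ).
T⁴ = 1.00·7880/(4·5.67×10⁻⁸) = 3.474×10¹⁰ K⁴.
T = (3.474×10¹⁰)^(1/4).

T ≈ 432 K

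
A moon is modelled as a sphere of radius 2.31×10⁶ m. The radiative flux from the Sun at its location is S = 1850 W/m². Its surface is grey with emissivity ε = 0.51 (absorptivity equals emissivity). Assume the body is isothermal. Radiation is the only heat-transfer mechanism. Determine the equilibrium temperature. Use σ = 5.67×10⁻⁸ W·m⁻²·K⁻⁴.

T ≈ 301 K

At equilibrium, absorbed power = emitted power.
Absorbing cross-section = πr² = 1.676×10¹³ m²; emitting surface = 4πr² = 6.706×10¹³ m² (ratio 4).
εS·A_cross = εσ·A_surf·T⁴  ⇒  T⁴ = S/(4σ)   (ε cancels).
T⁴ = 1850/(4·5.67×10⁻⁸) = 8.157×10⁹ K⁴.
T = (8.157×10⁹)^(1/4).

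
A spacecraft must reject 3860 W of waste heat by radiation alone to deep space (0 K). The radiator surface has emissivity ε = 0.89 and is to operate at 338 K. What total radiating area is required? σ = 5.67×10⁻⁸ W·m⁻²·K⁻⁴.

A ≈ 5.86 m²

P = εσA T⁴ ⇒ A = P/(εσT⁴).
T⁴ = 1.305×10¹⁰ K⁴.
A = 3860/(0.89 × 5.67×10⁻⁸ × 1.305×10¹⁰).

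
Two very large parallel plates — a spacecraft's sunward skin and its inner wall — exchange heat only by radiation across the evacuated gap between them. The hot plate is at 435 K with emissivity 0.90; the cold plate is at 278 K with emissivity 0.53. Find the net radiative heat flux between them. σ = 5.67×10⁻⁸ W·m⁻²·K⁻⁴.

q ≈ 847 W/m²

For two infinite grey parallel plates, q = σ(T₁⁴ − T₂⁴)/(1/ε₁ + 1/ε₂ − 1).
T₁⁴ − T₂⁴ = 3.581×10¹⁰ − 5.973×10⁹ = 2.983×10¹⁰ K⁴.
1/ε₁ + 1/ε₂ − 1 = 1.111 + 1.887 − 1 = 1.998.
q = 5.67×10⁻⁸ × 2.983×10¹⁰ / 1.998.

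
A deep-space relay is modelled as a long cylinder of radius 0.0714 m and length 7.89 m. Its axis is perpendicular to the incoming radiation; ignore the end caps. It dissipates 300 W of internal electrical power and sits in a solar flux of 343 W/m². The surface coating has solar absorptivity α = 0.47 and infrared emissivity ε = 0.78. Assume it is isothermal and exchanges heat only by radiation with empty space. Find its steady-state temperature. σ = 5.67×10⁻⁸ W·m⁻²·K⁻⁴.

At steady state, absorbed solar power + internal power = radiated power.
Absorbed: α·S·A_cross = 0.47·343·1.127 = 181.6 W (cross-section 2rL).
Total input = 181.6 + 300 = 481.6 W.
Radiated: εσ·A_surf·T⁴ with A_surf = 2πrL = 3.540 m².
T⁴ = 481.6/(0.78·5.67×10⁻⁸·3.540) = 3.077×10⁹ K⁴.

T ≈ 236 K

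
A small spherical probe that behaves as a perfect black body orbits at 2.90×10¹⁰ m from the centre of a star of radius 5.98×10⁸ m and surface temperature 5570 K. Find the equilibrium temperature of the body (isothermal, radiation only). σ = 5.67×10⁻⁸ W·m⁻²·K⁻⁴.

T ≈ 566 K

The star's surface emits σT_*⁴; at distance d the flux is S = σT_*⁴(R_*/d)².
S = 5.67×10⁻⁸·(5570)⁴·(5.98×10⁸/2.90×10¹⁰)² = 23210 W/m².
For an isothermal sphere T⁴ = (1−a)S/(4σ) = 1.023×10¹¹ K⁴.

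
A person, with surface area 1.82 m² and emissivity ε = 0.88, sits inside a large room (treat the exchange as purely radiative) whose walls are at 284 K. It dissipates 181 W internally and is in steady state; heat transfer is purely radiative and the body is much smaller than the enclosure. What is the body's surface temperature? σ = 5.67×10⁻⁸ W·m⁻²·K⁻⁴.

For a small grey body in a large enclosure, net radiated power = εσA(T⁴ − T_w⁴).
Steady state: P = εσA(T⁴ − T_w⁴) with A = 1.82 m².
T⁴ = P/(εσA) + T_w⁴ = 181/(0.88·5.67×10⁻⁸·1.820) + (284)⁴
    = 1.993×10⁹ + 6.505×10⁹ = 8.499×10⁹ K⁴.

T ≈ 304 K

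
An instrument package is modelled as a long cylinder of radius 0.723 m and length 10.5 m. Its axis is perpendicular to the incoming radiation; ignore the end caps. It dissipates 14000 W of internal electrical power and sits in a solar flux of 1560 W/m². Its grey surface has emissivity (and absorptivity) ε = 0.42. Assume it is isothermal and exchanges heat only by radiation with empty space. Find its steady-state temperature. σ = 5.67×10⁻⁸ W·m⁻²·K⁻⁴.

At steady state, absorbed solar power + internal power = radiated power.
Absorbed: α·S·A_cross = 0.42·1560·15.18 = 9948 W (cross-section 2rL).
Total input = 9948 + 14000 = 23950 W.
Radiated: εσ·A_surf·T⁴ with A_surf = 2πrL = 47.70 m².
T⁴ = 23950/(0.42·5.67×10⁻⁸·47.70) = 2.108×10¹⁰ K⁴.

T ≈ 381 K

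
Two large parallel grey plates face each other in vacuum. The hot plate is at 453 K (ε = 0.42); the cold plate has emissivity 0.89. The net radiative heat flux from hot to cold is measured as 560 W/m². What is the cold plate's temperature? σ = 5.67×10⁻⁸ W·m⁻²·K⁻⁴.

T₂ ≈ 363 K

q = σ(T₁⁴ − T₂⁴)/(1/ε₁ + 1/ε₂ − 1); denominator = 2.505.
T₂⁴ = T₁⁴ − q·(1/ε₁+1/ε₂−1)/σ = 4.211×10¹⁰ − 560·2.505/5.67×10⁻⁸
    = 1.737×10¹⁰ K⁴.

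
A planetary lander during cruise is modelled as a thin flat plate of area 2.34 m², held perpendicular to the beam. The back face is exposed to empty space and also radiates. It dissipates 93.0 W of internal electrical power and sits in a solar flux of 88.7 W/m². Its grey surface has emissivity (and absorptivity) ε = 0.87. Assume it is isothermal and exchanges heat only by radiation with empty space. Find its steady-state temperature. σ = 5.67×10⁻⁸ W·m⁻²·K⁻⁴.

At steady state, absorbed solar power + internal power = radiated power.
Absorbed: α·S·A_cross = 0.87·88.7·2.340 = 180.6 W (cross-section A).
Total input = 180.6 + 93.0 = 273.6 W.
Radiated: εσ·A_surf·T⁴ with A_surf = 2A = 4.680 m².
T⁴ = 273.6/(0.87·5.67×10⁻⁸·4.680) = 1.185×10⁹ K⁴.

T ≈ 186 K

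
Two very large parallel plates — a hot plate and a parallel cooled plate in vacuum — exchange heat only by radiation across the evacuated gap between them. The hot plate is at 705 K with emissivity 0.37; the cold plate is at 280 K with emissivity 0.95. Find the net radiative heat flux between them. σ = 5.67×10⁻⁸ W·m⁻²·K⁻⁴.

For two infinite grey parallel plates, q = σ(T₁⁴ − T₂⁴)/(1/ε₁ + 1/ε₂ − 1).
T₁⁴ − T₂⁴ = 2.470×10¹¹ − 6.147×10⁹ = 2.409×10¹¹ K⁴.
1/ε₁ + 1/ε₂ − 1 = 2.703 + 1.053 − 1 = 2.755.
q = 5.67×10⁻⁸ × 2.409×10¹¹ / 2.755.

q ≈ 4960 W/m²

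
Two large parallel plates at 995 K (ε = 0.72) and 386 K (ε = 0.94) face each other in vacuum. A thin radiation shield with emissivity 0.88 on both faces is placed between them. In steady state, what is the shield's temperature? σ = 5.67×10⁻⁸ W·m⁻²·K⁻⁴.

T_s ≈ 816 K

In steady state the net flux on the hot side equals that on the cold side.
σ(T₁⁴−T_s⁴)/D₁ = σ(T_s⁴−T₂⁴)/D₂, with D₁ = 1/ε₁+1/ε_s−1 = 1.525, D₂ = 1/ε_s+1/ε₂−1 = 1.200.
Solve for T_s⁴: T_s⁴ = (D₂·T₁⁴ + D₁·T₂⁴)/(D₁+D₂) = 4.440×10¹¹ K⁴.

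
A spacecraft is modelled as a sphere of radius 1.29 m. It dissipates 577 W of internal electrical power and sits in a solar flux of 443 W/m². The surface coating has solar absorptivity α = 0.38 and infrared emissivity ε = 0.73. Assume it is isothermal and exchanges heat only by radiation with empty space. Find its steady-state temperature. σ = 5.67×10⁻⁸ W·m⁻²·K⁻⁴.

At steady state, absorbed solar power + internal power = radiated power.
Absorbed: α·S·A_cross = 0.38·443·5.228 = 880.1 W (cross-section πr²).
Total input = 880.1 + 577 = 1457 W.
Radiated: εσ·A_surf·T⁴ with A_surf = 4πr² = 20.91 m².
T⁴ = 1457/(0.73·5.67×10⁻⁸·20.91) = 1.683×10⁹ K⁴.

T ≈ 203 K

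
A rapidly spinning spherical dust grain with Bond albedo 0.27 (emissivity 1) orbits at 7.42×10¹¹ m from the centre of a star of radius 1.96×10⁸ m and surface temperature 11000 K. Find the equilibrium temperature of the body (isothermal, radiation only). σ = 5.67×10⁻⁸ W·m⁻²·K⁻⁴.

T ≈ 117 K

The star's surface emits σT_*⁴; at distance d the flux is S = σT_*⁴(R_*/d)².
S = 5.67×10⁻⁸·(11000)⁴·(1.96×10⁸/7.42×10¹¹)² = 57.92 W/m².
For an isothermal sphere T⁴ = (1−a)S/(4σ) = 1.864×10⁸ K⁴.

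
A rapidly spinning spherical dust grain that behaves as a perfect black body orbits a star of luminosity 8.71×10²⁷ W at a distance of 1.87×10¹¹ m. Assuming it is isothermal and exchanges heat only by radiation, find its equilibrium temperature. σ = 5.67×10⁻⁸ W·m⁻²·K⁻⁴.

T ≈ 544 K

First find the stellar flux at distance d: S = L/(4πd²) = 8.71×10²⁷/(4π·(1.87×10¹¹)²) = 19820 W/m².
For an isothermal sphere, absorbed (1−a)S·πr² = emitted σ·4πr²·T⁴, so T⁴ = (1−a)S/(4σ).
T⁴ = 1.00·19820/(4·5.67×10⁻⁸) = 8.739×10¹⁰ K⁴.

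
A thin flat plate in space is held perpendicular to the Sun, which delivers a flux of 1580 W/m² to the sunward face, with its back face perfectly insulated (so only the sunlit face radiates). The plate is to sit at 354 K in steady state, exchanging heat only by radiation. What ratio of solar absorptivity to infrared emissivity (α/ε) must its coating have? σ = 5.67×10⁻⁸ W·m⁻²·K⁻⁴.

α/ε ≈ 0.564

Balance: αS·A = εσ·1A·T⁴ ⇒ α/ε = σT⁴/S.
α/ε = 5.67×10⁻⁸·(354)⁴/1580 = 5.67×10⁻⁸·1.570×10¹⁰/1580.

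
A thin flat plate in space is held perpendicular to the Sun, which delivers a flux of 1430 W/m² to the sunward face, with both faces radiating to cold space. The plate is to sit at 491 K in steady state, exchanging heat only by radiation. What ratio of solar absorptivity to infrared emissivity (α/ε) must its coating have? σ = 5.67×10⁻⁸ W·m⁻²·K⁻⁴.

Balance: αS·A = εσ·2A·T⁴ ⇒ α/ε = 2σT⁴/S.
α/ε = 2·5.67×10⁻⁸·(491)⁴/1430 = 2·5.67×10⁻⁸·5.812×10¹⁰/1430.

α/ε ≈ 4.61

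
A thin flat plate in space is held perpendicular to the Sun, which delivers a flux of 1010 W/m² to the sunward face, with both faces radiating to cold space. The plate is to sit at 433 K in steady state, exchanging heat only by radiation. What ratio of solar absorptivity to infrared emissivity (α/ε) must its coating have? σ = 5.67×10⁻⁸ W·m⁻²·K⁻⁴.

α/ε ≈ 3.95

Balance: αS·A = εσ·2A·T⁴ ⇒ α/ε = 2σT⁴/S.
α/ε = 2·5.67×10⁻⁸·(433)⁴/1010 = 2·5.67×10⁻⁸·3.515×10¹⁰/1010.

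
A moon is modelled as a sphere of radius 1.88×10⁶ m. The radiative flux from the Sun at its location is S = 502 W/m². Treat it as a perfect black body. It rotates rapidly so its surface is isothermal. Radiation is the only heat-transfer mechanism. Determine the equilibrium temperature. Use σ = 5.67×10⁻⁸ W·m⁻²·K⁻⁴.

At equilibrium, absorbed power = emitted power.
Absorbing cross-section = πr² = 1.110×10¹³ m²; emitting surface = 4πr² = 4.441×10¹³ m² (ratio 4).
S·A_cross = εσ·A_surf·T⁴  ⇒  T⁴ = S/(4σ).
T⁴ = 1.00·502/(4·5.67×10⁻⁸) = 2.213×10⁹ K⁴.
T = (2.213×10⁹)^(1/4).

T ≈ 217 K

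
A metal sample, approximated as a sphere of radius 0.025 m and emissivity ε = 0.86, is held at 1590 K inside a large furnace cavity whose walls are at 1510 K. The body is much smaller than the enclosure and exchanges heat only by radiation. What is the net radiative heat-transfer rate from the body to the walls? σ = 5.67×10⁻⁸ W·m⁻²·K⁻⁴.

For a small grey body in a large enclosure: P_net = εσA(T_body⁴ − T_wall⁴).
A = 4πr² = 0.007854 m²; T_body⁴ − T_wall⁴ = 6.391×10¹² − 5.199×10¹² = 1.192×10¹² K⁴.
|P_net| = 0.86·5.67×10⁻⁸·0.007854·1.192×10¹².

P_net ≈ 457 W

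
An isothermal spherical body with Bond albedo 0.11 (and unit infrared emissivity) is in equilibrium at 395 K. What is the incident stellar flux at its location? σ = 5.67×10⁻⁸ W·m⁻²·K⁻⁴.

S ≈ 6200 W/m²

(1−a)S·πr² = σ·4πr²·T⁴ ⇒ S = 4σT⁴/(1−a).
S = 4·5.67×10⁻⁸·2.434×10¹⁰/0.890.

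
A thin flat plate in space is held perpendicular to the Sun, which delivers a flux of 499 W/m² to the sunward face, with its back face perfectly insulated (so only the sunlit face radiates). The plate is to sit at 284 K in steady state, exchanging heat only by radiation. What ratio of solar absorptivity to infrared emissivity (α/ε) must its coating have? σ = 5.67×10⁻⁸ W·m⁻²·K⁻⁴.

α/ε ≈ 0.739

Balance: αS·A = εσ·1A·T⁴ ⇒ α/ε = σT⁴/S.
α/ε = 5.67×10⁻⁸·(284)⁴/499 = 5.67×10⁻⁸·6.505×10⁹/499.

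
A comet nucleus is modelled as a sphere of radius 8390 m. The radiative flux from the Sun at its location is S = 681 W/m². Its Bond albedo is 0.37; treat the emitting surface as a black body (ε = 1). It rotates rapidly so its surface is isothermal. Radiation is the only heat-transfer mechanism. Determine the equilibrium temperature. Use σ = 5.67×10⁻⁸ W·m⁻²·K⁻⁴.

T ≈ 209 K

At equilibrium, absorbed power = emitted power.
Absorbing cross-section = πr² = 2.211×10⁸ m²; emitting surface = 4πr² = 8.846×10⁸ m² (ratio 4).
(1−a)S·A_cross = εσ·A_surf·T⁴  ⇒  T⁴ = (1−a)S/(4σ).
T⁴ = 0.630·681/(4·5.67×10⁻⁸) = 1.892×10⁹ K⁴.
T = (1.892×10⁹)^(1/4).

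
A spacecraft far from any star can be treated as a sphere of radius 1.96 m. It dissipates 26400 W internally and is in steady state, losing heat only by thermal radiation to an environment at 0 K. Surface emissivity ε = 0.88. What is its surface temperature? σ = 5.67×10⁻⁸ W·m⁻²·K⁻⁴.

T ≈ 324 K

Steady state: internal power = radiated power, P = εσA T⁴.
Radiating area A = 4πr² = 48.27 m².
T⁴ = P/(εσA) = 26400/(0.88·5.67×10⁻⁸·48.27) = 1.096×10¹⁰ K⁴.
T = (1.096×10¹⁰)^(1/4).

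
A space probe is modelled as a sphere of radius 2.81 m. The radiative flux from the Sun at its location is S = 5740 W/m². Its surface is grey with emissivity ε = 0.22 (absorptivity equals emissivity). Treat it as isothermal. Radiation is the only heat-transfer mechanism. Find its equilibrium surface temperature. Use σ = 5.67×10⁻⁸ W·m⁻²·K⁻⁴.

At equilibrium, absorbed power = emitted power.
Absorbing cross-section = πr² = 24.81 m²; emitting surface = 4πr² = 99.23 m² (ratio 4).
εS·A_cross = εσ·A_surf·T⁴  ⇒  T⁴ = S/(4σ)   (ε cancels).
T⁴ = 5740/(4·5.67×10⁻⁸) = 2.531×10¹⁰ K⁴.
T = (2.531×10¹⁰)^(1/4).

T ≈ 399 K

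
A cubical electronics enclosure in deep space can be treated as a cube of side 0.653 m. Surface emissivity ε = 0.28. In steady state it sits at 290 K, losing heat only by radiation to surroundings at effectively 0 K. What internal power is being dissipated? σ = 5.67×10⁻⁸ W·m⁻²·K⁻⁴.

Steady state: P = εσA T⁴.
A = 6L² = 2.558 m²; T⁴ = (290)⁴ = 7.073×10⁹ K⁴.
P = 0.28 × 5.67×10⁻⁸ × 2.558 × 7.073×10⁹.

P ≈ 287 W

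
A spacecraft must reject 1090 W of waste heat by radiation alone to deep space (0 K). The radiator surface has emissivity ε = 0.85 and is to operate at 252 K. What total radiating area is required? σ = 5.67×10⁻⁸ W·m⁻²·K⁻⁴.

A ≈ 5.61 m²

P = εσA T⁴ ⇒ A = P/(εσT⁴).
T⁴ = 4.033×10⁹ K⁴.
A = 1090/(0.85 × 5.67×10⁻⁸ × 4.033×10⁹).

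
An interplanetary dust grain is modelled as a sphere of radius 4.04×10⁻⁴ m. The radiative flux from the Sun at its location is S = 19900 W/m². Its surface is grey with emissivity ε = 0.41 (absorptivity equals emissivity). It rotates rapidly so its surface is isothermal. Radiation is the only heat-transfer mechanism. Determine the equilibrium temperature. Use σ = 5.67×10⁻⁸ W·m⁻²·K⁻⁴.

T ≈ 544 K

At equilibrium, absorbed power = emitted power.
Absorbing cross-section = πr² = 5.128×10⁻⁷ m²; emitting surface = 4πr² = 2.051×10⁻⁶ m² (ratio 4).
εS·A_cross = εσ·A_surf·T⁴  ⇒  T⁴ = S/(4σ)   (ε cancels).
T⁴ = 19900/(4·5.67×10⁻⁸) = 8.774×10¹⁰ K⁴.
T = (8.774×10¹⁰)^(1/4).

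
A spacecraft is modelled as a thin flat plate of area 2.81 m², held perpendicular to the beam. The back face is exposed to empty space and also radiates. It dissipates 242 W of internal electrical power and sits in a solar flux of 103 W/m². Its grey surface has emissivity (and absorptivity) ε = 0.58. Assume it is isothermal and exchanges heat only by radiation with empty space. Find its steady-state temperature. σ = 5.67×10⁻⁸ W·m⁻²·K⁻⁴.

T ≈ 217 K

At steady state, absorbed solar power + internal power = radiated power.
Absorbed: α·S·A_cross = 0.58·103·2.810 = 167.9 W (cross-section A).
Total input = 167.9 + 242 = 409.9 W.
Radiated: εσ·A_surf·T⁴ with A_surf = 2A = 5.620 m².
T⁴ = 409.9/(0.58·5.67×10⁻⁸·5.620) = 2.218×10⁹ K⁴.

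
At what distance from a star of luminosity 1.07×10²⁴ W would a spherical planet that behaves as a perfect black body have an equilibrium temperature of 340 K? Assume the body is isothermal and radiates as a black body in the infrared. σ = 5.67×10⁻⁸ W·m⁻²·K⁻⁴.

d ≈ 5.30×10⁹ m

For an isothermal black-emitting sphere, (1−a)S·πr² = σ·4πr²·T⁴ ⇒ S = 4σT⁴/(1−a).
S = 4·5.67×10⁻⁸·(340)⁴/1.00 = 3031 W/m².
Flux falls as S = L/(4πd²), so d = √(L/(4πS)) = √(1.07×10²⁴/(4π·3031)).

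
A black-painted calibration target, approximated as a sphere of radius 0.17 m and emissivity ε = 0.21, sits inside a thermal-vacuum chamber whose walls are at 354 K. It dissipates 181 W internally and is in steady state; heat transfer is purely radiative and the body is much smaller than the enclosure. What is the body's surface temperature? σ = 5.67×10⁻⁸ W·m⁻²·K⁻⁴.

T ≈ 490 K

For a small grey body in a large enclosure, net radiated power = εσA(T⁴ − T_w⁴).
Steady state: P = εσA(T⁴ − T_w⁴) with A = 4πr² = 0.3632 m².
T⁴ = P/(εσA) + T_w⁴ = 181/(0.21·5.67×10⁻⁸·0.3632) + (354)⁴
    = 4.186×10¹⁰ + 1.570×10¹⁰ = 5.756×10¹⁰ K⁴.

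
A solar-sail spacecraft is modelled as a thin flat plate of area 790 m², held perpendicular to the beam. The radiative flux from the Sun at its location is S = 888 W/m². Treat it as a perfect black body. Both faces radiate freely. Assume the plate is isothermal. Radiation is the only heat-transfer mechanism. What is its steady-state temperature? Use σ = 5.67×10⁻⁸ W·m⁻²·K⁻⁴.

T ≈ 297 K

At equilibrium, absorbed power = emitted power.
Absorbing cross-section = A = 790.0 m²; emitting surface = 2A = 1580 m² (ratio 2).
S·A_cross = εσ·A_surf·T⁴  ⇒  T⁴ = S/(2σ).
T⁴ = 1.00·888/(2·5.67×10⁻⁸) = 7.831×10⁹ K⁴.
T = (7.831×10⁹)^(1/4).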